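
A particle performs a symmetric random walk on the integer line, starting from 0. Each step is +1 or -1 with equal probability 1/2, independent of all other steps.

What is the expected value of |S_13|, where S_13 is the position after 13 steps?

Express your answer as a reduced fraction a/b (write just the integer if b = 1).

S_13 takes values m ≡ 1 (mod 2) with |m| ≤ 13; P(S_13=m) = C(13,(13+m)/2)/2^13.
Total paths: 2^13 = 8192
Distribution: P(S=-13)=1/8192, P(S=-11)=13/8192, P(S=-9)=78/8192, P(S=-7)=286/8192, P(S=-5)=715/8192, P(S=-3)=1287/8192, P(S=-1)=1716/8192, P(S=1)=1716/8192, P(S=3)=1287/8192, P(S=5)=715/8192, P(S=7)=286/8192, P(S=9)=78/8192, P(S=11)=13/8192, P(S=13)=1/8192
E[|S_13|] = Σ_m |m|·P(S_13=m) = 24024/8192 = 3003/1024

Answer: 3003/1024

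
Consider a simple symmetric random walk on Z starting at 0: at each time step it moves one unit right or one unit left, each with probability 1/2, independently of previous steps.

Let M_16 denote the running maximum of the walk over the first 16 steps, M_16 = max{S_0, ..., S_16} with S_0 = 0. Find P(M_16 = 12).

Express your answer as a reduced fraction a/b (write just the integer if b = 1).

Answer: 15/8192

Derivation:
Let M_16 = max(S_0,...,S_16). Use the reflection principle: for j ≥ 1, #{paths with M_16 ≥ j} = #{S_16 ≥ j} + #{S_16 ≥ j+1}.
By reflection, #{M_16 ≥ 12} = #{S_16 ≥ 12} + #{S_16 ≥ 13} = 137 + 17 = 154.
#{M_16 ≥ 13} = #{S_16 ≥ 13} + #{S_16 ≥ 14} = 17 + 17 = 34.
#{M_16 = 12} = 154 - 34 = 120.
P(M_16 = 12) = 120/65536 = 15/8192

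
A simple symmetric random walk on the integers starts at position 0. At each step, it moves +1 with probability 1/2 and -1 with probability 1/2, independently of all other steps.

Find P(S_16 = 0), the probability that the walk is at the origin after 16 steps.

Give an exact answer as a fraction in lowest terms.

Answer: 6435/32768

Derivation:
To return to 0 after 16 steps: need exactly 8 steps of +1 and 8 of -1.
Favorable paths: C(16,8) = 12870
Total paths: 2^16 = 65536
P = 12870/65536 = 6435/32768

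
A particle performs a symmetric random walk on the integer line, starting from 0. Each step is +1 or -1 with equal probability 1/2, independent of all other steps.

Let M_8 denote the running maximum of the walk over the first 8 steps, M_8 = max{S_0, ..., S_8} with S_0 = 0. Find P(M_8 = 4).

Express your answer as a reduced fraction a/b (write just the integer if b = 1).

Let M_8 = max(S_0,...,S_8). Use the reflection principle: for j ≥ 1, #{paths with M_8 ≥ j} = #{S_8 ≥ j} + #{S_8 ≥ j+1}.
By reflection, #{M_8 ≥ 4} = #{S_8 ≥ 4} + #{S_8 ≥ 5} = 37 + 9 = 46.
#{M_8 ≥ 5} = #{S_8 ≥ 5} + #{S_8 ≥ 6} = 9 + 9 = 18.
#{M_8 = 4} = 46 - 18 = 28.
P(M_8 = 4) = 28/256 = 7/64

Answer: 7/64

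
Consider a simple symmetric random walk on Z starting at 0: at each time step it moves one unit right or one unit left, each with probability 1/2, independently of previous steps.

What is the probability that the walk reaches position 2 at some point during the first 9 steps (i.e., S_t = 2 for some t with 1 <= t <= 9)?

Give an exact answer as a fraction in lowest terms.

Answer: 65/128

Derivation:
Count via complement. Let g(t,s) = #length-t paths at position s with S_1..S_t all ≠ 2.
g(t,s) = g(t-1,s-1) + g(t-1,s+1) for s ≠ 2; g(t,2) = 0.
t=0: g(0,0)=1
t=1: g(1,-1)=1 g(1,1)=1
t=2: g(2,-2)=1 g(2,0)=2
t=3: g(3,-3)=1 g(3,-1)=3 g(3,1)=2
t=4: g(4,-4)=1 g(4,-2)=4 g(4,0)=5
t=5: g(5,-5)=1 g(5,-3)=5 g(5,-1)=9 g(5,1)=5
t=6: g(6,-6)=1 g(6,-4)=6 g(6,-2)=14 g(6,0)=14
t=7: g(7,-7)=1 g(7,-5)=7 g(7,-3)=20 g(7,-1)=28 g(7,1)=14
t=8: g(8,-8)=1 g(8,-6)=8 g(8,-4)=27 g(8,-2)=48 g(8,0)=42
t=9: g(9,-9)=1 g(9,-7)=9 g(9,-5)=35 g(9,-3)=75 g(9,-1)=90 g(9,1)=42
Paths never hitting 2: Σ_s g(9,s) = 252
Paths hitting 2: 2^9 - 252 = 260
P = 260/512 = 65/128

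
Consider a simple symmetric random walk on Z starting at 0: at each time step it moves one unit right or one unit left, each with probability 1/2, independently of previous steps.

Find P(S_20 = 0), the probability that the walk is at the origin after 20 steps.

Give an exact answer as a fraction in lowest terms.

To return to 0 after 20 steps: need exactly 10 steps of +1 and 10 of -1.
Favorable paths: C(20,10) = 184756
Total paths: 2^20 = 1048576
P = 184756/1048576 = 46189/262144

Answer: 46189/262144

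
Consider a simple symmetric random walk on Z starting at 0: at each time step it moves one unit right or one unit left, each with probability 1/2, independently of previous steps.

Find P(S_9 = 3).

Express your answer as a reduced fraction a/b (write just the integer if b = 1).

To reach position 3 after 9 steps: need 6 steps of +1 and 3 of -1.
Favorable paths: C(9,6) = 84
Total paths: 2^9 = 512
P = 84/512 = 21/128

Answer: 21/128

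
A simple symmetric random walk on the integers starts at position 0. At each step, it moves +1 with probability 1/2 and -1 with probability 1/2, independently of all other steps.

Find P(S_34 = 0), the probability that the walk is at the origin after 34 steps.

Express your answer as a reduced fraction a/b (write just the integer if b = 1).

To return to 0 after 34 steps: need exactly 17 steps of +1 and 17 of -1.
Favorable paths: C(34,17) = 2333606220
Total paths: 2^34 = 17179869184
P = 2333606220/17179869184 = 583401555/4294967296

Answer: 583401555/4294967296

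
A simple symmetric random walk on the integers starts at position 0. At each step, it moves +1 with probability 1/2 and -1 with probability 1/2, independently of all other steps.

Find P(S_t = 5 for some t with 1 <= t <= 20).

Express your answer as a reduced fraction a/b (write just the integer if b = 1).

Answer: 34495/131072

Derivation:
Count via complement. Let g(t,s) = #length-t paths at position s with S_1..S_t all ≠ 5.
g(t,s) = g(t-1,s-1) + g(t-1,s+1) for s ≠ 5; g(t,5) = 0.
t=0: g(0,0)=1
t=1: g(1,-1)=1 g(1,1)=1
t=2: g(2,-2)=1 g(2,0)=2 g(2,2)=1
t=3: g(3,-3)=1 g(3,-1)=3 g(3,1)=3 g(3,3)=1
t=4: g(4,-4)=1 g(4,-2)=4 g(4,0)=6 g(4,2)=4 g(4,4)=1
t=5: g(5,-5)=1 g(5,-3)=5 g(5,-1)=10 g(5,1)=10 g(5,3)=5
t=6: g(6,-6)=1 g(6,-4)=6 g(6,-2)=15 g(6,0)=20 g(6,2)=15 g(6,4)=5
t=7: g(7,-7)=1 g(7,-5)=7 g(7,-3)=21 g(7,-1)=35 g(7,1)=35 g(7,3)=20
t=8: g(8,-8)=1 g(8,-6)=8 g(8,-4)=28 g(8,-2)=56 g(8,0)=70 g(8,2)=55 g(8,4)=20
t=9: g(9,-9)=1 g(9,-7)=9 g(9,-5)=36 g(9,-3)=84 g(9,-1)=126 g(9,1)=125 g(9,3)=75
t=10: g(10,-10)=1 g(10,-8)=10 g(10,-6)=45 g(10,-4)=120 g(10,-2)=210 g(10,0)=251 g(10,2)=200 g(10,4)=75
t=11: g(11,-11)=1 g(11,-9)=11 g(11,-7)=55 g(11,-5)=165 g(11,-3)=330 g(11,-1)=461 g(11,1)=451 g(11,3)=275
t=12: g(12,-12)=1 g(12,-10)=12 g(12,-8)=66 g(12,-6)=220 g(12,-4)=495 g(12,-2)=791 g(12,0)=912 g(12,2)=726 g(12,4)=275
t=13: g(13,-13)=1 g(13,-11)=13 g(13,-9)=78 g(13,-7)=286 g(13,-5)=715 g(13,-3)=1286 g(13,-1)=1703 g(13,1)=1638 g(13,3)=1001
t=14: g(14,-14)=1 g(14,-12)=14 g(14,-10)=91 g(14,-8)=364 g(14,-6)=1001 g(14,-4)=2001 g(14,-2)=2989 g(14,0)=3341 g(14,2)=2639 g(14,4)=1001
t=15: g(15,-15)=1 g(15,-13)=15 g(15,-11)=105 g(15,-9)=455 g(15,-7)=1365 g(15,-5)=3002 g(15,-3)=4990 g(15,-1)=6330 g(15,1)=5980 g(15,3)=3640
t=16: g(16,-16)=1 g(16,-14)=16 g(16,-12)=120 g(16,-10)=560 g(16,-8)=1820 g(16,-6)=4367 g(16,-4)=7992 g(16,-2)=11320 g(16,0)=12310 g(16,2)=9620 g(16,4)=3640
t=17: g(17,-17)=1 g(17,-15)=17 g(17,-13)=136 g(17,-11)=680 g(17,-9)=2380 g(17,-7)=6187 g(17,-5)=12359 g(17,-3)=19312 g(17,-1)=23630 g(17,1)=21930 g(17,3)=13260
t=18: g(18,-18)=1 g(18,-16)=18 g(18,-14)=153 g(18,-12)=816 g(18,-10)=3060 g(18,-8)=8567 g(18,-6)=18546 g(18,-4)=31671 g(18,-2)=42942 g(18,0)=45560 g(18,2)=35190 g(18,4)=13260
t=19: g(19,-19)=1 g(19,-17)=19 g(19,-15)=171 g(19,-13)=969 g(19,-11)=3876 g(19,-9)=11627 g(19,-7)=27113 g(19,-5)=50217 g(19,-3)=74613 g(19,-1)=88502 g(19,1)=80750 g(19,3)=48450
t=20: g(20,-20)=1 g(20,-18)=20 g(20,-16)=190 g(20,-14)=1140 g(20,-12)=4845 g(20,-10)=15503 g(20,-8)=38740 g(20,-6)=77330 g(20,-4)=124830 g(20,-2)=163115 g(20,0)=169252 g(20,2)=129200 g(20,4)=48450
Paths never hitting 5: Σ_s g(20,s) = 772616
Paths hitting 5: 2^20 - 772616 = 275960
P = 275960/1048576 = 34495/131072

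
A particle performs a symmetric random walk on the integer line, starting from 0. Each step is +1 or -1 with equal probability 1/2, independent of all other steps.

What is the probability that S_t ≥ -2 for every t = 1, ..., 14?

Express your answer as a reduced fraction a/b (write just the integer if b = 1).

Let f(t,s) = #length-t paths at position s with S_1..S_t all ≥ -2.
f(t,s) = f(t-1,s-1) + f(t-1,s+1) for s ≥ -2; f(t,s) = 0 for s < -2.
t=0: f(0,0)=1
t=1: f(1,-1)=1 f(1,1)=1
t=2: f(2,-2)=1 f(2,0)=2 f(2,2)=1
t=3: f(3,-1)=3 f(3,1)=3 f(3,3)=1
t=4: f(4,-2)=3 f(4,0)=6 f(4,2)=4 f(4,4)=1
t=5: f(5,-1)=9 f(5,1)=10 f(5,3)=5 f(5,5)=1
t=6: f(6,-2)=9 f(6,0)=19 f(6,2)=15 f(6,4)=6 f(6,6)=1
t=7: f(7,-1)=28 f(7,1)=34 f(7,3)=21 f(7,5)=7 f(7,7)=1
t=8: f(8,-2)=28 f(8,0)=62 f(8,2)=55 f(8,4)=28 f(8,6)=8 f(8,8)=1
t=9: f(9,-1)=90 f(9,1)=117 f(9,3)=83 f(9,5)=36 f(9,7)=9 f(9,9)=1
t=10: f(10,-2)=90 f(10,0)=207 f(10,2)=200 f(10,4)=119 f(10,6)=45 f(10,8)=10 f(10,10)=1
t=11: f(11,-1)=297 f(11,1)=407 f(11,3)=319 f(11,5)=164 f(11,7)=55 f(11,9)=11 f(11,11)=1
t=12: f(12,-2)=297 f(12,0)=704 f(12,2)=726 f(12,4)=483 f(12,6)=219 f(12,8)=66 f(12,10)=12 f(12,12)=1
t=13: f(13,-1)=1001 f(13,1)=1430 f(13,3)=1209 f(13,5)=702 f(13,7)=285 f(13,9)=78 f(13,11)=13 f(13,13)=1
t=14: f(14,-2)=1001 f(14,0)=2431 f(14,2)=2639 f(14,4)=1911 f(14,6)=987 f(14,8)=363 f(14,10)=91 f(14,12)=14 f(14,14)=1
Σ_s f(14,s) = 9438
P = 9438/16384 = 4719/8192

Answer: 4719/8192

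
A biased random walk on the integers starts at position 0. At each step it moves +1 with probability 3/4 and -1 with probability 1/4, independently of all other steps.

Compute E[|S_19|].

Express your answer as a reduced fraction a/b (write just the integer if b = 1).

S_19 takes values m ≡ 1 (mod 2) with |m| ≤ 19; P(S_19=m) = C(19,(19+m)/2) · (3/4)^((19+m)/2) · (1/4)^((19-m)/2).
Distribution: P(S=-19)=1/274877906944, P(S=-17)=57/274877906944, P(S=-15)=1539/274877906944, P(S=-13)=26163/274877906944, P(S=-11)=78489/68719476736, P(S=-9)=706401/68719476736, P(S=-7)=4944807/68719476736, P(S=-5)=27549639/68719476736, P(S=-3)=247946751/137438953472, P(S=-1)=909138087/137438953472, P(S=1)=2727414261/137438953472, P(S=3)=6694562277/137438953472, P(S=5)=6694562277/68719476736, P(S=7)=10814292909/68719476736, P(S=9)=13904090883/68719476736, P(S=11)=13904090883/68719476736, P(S=13)=41712272649/274877906944, P(S=15)=22082967873/274877906944, P(S=17)=7360989291/274877906944, P(S=19)=1162261467/274877906944
E[|S_19|] = Σ_m |m|·P(S_19=m) = 163711838773/17179869184

Answer: 163711838773/17179869184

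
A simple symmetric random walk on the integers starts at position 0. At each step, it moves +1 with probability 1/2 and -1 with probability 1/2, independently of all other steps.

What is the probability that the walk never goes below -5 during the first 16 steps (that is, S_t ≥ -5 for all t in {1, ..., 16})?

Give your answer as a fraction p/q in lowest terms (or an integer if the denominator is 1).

Answer: 28067/32768

Derivation:
Let f(t,s) = #length-t paths at position s with S_1..S_t all ≥ -5.
f(t,s) = f(t-1,s-1) + f(t-1,s+1) for s ≥ -5; f(t,s) = 0 for s < -5.
t=0: f(0,0)=1
t=1: f(1,-1)=1 f(1,1)=1
t=2: f(2,-2)=1 f(2,0)=2 f(2,2)=1
t=3: f(3,-3)=1 f(3,-1)=3 f(3,1)=3 f(3,3)=1
t=4: f(4,-4)=1 f(4,-2)=4 f(4,0)=6 f(4,2)=4 f(4,4)=1
t=5: f(5,-5)=1 f(5,-3)=5 f(5,-1)=10 f(5,1)=10 f(5,3)=5 f(5,5)=1
t=6: f(6,-4)=6 f(6,-2)=15 f(6,0)=20 f(6,2)=15 f(6,4)=6 f(6,6)=1
t=7: f(7,-5)=6 f(7,-3)=21 f(7,-1)=35 f(7,1)=35 f(7,3)=21 f(7,5)=7 f(7,7)=1
t=8: f(8,-4)=27 f(8,-2)=56 f(8,0)=70 f(8,2)=56 f(8,4)=28 f(8,6)=8 f(8,8)=1
t=9: f(9,-5)=27 f(9,-3)=83 f(9,-1)=126 f(9,1)=126 f(9,3)=84 f(9,5)=36 f(9,7)=9 f(9,9)=1
t=10: f(10,-4)=110 f(10,-2)=209 f(10,0)=252 f(10,2)=210 f(10,4)=120 f(10,6)=45 f(10,8)=10 f(10,10)=1
t=11: f(11,-5)=110 f(11,-3)=319 f(11,-1)=461 f(11,1)=462 f(11,3)=330 f(11,5)=165 f(11,7)=55 f(11,9)=11 f(11,11)=1
t=12: f(12,-4)=429 f(12,-2)=780 f(12,0)=923 f(12,2)=792 f(12,4)=495 f(12,6)=220 f(12,8)=66 f(12,10)=12 f(12,12)=1
t=13: f(13,-5)=429 f(13,-3)=1209 f(13,-1)=1703 f(13,1)=1715 f(13,3)=1287 f(13,5)=715 f(13,7)=286 f(13,9)=78 f(13,11)=13 f(13,13)=1
t=14: f(14,-4)=1638 f(14,-2)=2912 f(14,0)=3418 f(14,2)=3002 f(14,4)=2002 f(14,6)=1001 f(14,8)=364 f(14,10)=91 f(14,12)=14 f(14,14)=1
t=15: f(15,-5)=1638 f(15,-3)=4550 f(15,-1)=6330 f(15,1)=6420 f(15,3)=5004 f(15,5)=3003 f(15,7)=1365 f(15,9)=455 f(15,11)=105 f(15,13)=15 f(15,15)=1
t=16: f(16,-4)=6188 f(16,-2)=10880 f(16,0)=12750 f(16,2)=11424 f(16,4)=8007 f(16,6)=4368 f(16,8)=1820 f(16,10)=560 f(16,12)=120 f(16,14)=16 f(16,16)=1
Σ_s f(16,s) = 56134
P = 56134/65536 = 28067/32768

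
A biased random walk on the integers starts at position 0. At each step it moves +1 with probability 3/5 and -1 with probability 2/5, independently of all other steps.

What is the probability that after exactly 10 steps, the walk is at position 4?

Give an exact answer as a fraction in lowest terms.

To reach position 4 after 10 steps: need 7 steps of +1 and 3 steps of -1.
Number of such sequences: C(10,7) = 120
Each has probability (3/5)^7 · (2/5)^3 = 17496/9765625
P = 120 · 17496/9765625 = 419904/1953125

Answer: 419904/1953125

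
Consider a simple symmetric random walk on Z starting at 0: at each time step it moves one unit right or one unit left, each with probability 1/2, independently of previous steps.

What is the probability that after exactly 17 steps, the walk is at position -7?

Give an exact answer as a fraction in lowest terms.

Answer: 1547/32768

Derivation:
To reach position -7 after 17 steps: need 5 steps of +1 and 12 of -1.
Favorable paths: C(17,5) = 6188
Total paths: 2^17 = 131072
P = 6188/131072 = 1547/32768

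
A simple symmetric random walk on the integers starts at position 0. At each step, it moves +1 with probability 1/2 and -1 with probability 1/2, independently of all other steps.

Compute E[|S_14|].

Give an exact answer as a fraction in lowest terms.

Answer: 3003/1024

Derivation:
S_14 takes values m ≡ 0 (mod 2) with |m| ≤ 14; P(S_14=m) = C(14,(14+m)/2)/2^14.
Total paths: 2^14 = 16384
Distribution: P(S=-14)=1/16384, P(S=-12)=14/16384, P(S=-10)=91/16384, P(S=-8)=364/16384, P(S=-6)=1001/16384, P(S=-4)=2002/16384, P(S=-2)=3003/16384, P(S=0)=3432/16384, P(S=2)=3003/16384, P(S=4)=2002/16384, P(S=6)=1001/16384, P(S=8)=364/16384, P(S=10)=91/16384, P(S=12)=14/16384, P(S=14)=1/16384
E[|S_14|] = Σ_m |m|·P(S_14=m) = 48048/16384 = 3003/1024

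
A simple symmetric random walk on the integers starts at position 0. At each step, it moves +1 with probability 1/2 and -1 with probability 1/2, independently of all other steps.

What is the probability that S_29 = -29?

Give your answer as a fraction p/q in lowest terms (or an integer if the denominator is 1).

Answer: 1/536870912

Derivation:
To reach position -29 after 29 steps: need 0 steps of +1 and 29 of -1.
Favorable paths: C(29,0) = 1
Total paths: 2^29 = 536870912
P = 1/536870912 = 1/536870912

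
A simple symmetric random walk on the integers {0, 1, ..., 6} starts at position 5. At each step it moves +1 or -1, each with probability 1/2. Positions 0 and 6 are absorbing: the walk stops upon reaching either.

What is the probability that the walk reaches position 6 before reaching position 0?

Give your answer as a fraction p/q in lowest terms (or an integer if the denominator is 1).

Answer: 5/6

Derivation:
Symmetric walk (p = 1/2): the harmonic-function argument gives P(hit 6 before 0 | start at 5) = a/N.
P = 5/6 = 5/6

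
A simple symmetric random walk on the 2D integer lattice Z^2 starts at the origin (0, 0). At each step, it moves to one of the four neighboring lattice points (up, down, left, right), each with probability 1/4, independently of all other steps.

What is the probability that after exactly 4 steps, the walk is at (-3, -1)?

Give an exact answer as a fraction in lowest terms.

Answer: 1/64

Derivation:
Let h be the number of horizontal steps (so 4-h are vertical). To end at (-3,-1) need (h-3)/2 right-steps and ((4-h)-1)/2 up-steps.
Sum over h with 3 ≤ h ≤ 3, h ≡ 1 (mod 2), 4-h ≡ 1 (mod 2):
h=3: C(4,3)·C(3,0)·C(1,0) = 4·1·1 = 4
Total favorable: 4
Total paths: 4^4 = 256
P = 4/256 = 1/64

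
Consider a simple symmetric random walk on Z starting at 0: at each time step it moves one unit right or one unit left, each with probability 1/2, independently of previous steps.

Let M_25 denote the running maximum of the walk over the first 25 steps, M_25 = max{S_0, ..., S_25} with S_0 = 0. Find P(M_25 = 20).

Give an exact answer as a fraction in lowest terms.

Answer: 75/8388608

Derivation:
Let M_25 = max(S_0,...,S_25). Use the reflection principle: for j ≥ 1, #{paths with M_25 ≥ j} = #{S_25 ≥ j} + #{S_25 ≥ j+1}.
By reflection, #{M_25 ≥ 20} = #{S_25 ≥ 20} + #{S_25 ≥ 21} = 326 + 326 = 652.
#{M_25 ≥ 21} = #{S_25 ≥ 21} + #{S_25 ≥ 22} = 326 + 26 = 352.
#{M_25 = 20} = 652 - 352 = 300.
P(M_25 = 20) = 300/33554432 = 75/8388608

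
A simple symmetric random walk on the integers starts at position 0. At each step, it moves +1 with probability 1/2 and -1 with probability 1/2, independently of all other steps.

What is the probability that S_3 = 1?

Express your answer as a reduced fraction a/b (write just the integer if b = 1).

To reach position 1 after 3 steps: need 2 steps of +1 and 1 of -1.
Favorable paths: C(3,2) = 3
Total paths: 2^3 = 8
P = 3/8 = 3/8

Answer: 3/8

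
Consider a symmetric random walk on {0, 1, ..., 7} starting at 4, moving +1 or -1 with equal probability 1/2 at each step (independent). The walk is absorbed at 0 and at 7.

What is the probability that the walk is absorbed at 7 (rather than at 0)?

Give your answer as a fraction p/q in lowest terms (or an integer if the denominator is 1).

Symmetric walk (p = 1/2): the harmonic-function argument gives P(hit 7 before 0 | start at 4) = a/N.
P = 4/7 = 4/7

Answer: 4/7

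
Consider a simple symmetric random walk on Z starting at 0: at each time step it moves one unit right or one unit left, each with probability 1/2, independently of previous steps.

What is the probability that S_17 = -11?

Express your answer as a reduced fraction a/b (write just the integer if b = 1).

Answer: 85/16384

Derivation:
To reach position -11 after 17 steps: need 3 steps of +1 and 14 of -1.
Favorable paths: C(17,3) = 680
Total paths: 2^17 = 131072
P = 680/131072 = 85/16384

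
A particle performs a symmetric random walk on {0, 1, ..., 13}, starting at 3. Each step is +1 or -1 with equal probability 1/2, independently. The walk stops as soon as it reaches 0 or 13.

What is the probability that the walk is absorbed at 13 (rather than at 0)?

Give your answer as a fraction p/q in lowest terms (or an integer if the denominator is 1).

Symmetric walk (p = 1/2): the harmonic-function argument gives P(hit 13 before 0 | start at 3) = a/N.
P = 3/13 = 3/13

Answer: 3/13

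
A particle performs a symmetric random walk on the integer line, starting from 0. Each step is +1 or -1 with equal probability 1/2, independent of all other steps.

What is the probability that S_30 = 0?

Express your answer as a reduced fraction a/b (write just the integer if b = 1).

To return to 0 after 30 steps: need exactly 15 steps of +1 and 15 of -1.
Favorable paths: C(30,15) = 155117520
Total paths: 2^30 = 1073741824
P = 155117520/1073741824 = 9694845/67108864

Answer: 9694845/67108864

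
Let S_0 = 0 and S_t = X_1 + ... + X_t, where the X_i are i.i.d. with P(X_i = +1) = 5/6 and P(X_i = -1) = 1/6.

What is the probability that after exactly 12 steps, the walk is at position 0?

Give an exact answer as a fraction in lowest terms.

Answer: 1203125/181398528

Derivation:
To be at 0 after 12 steps: need exactly 6 steps of +1 and 6 of -1.
Number of such sequences: C(12,6) = 924
Each has probability (5/6)^6 · (1/6)^6 = 15625/2176782336
P = 924 · 15625/2176782336 = 1203125/181398528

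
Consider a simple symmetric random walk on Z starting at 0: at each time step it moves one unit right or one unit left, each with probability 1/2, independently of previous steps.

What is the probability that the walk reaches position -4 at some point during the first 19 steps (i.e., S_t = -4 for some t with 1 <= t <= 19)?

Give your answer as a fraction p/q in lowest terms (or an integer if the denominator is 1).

Answer: 11773/32768

Derivation:
Count via complement. Let g(t,s) = #length-t paths at position s with S_1..S_t all ≠ -4.
g(t,s) = g(t-1,s-1) + g(t-1,s+1) for s ≠ -4; g(t,-4) = 0.
t=0: g(0,0)=1
t=1: g(1,-1)=1 g(1,1)=1
t=2: g(2,-2)=1 g(2,0)=2 g(2,2)=1
t=3: g(3,-3)=1 g(3,-1)=3 g(3,1)=3 g(3,3)=1
t=4: g(4,-2)=4 g(4,0)=6 g(4,2)=4 g(4,4)=1
t=5: g(5,-3)=4 g(5,-1)=10 g(5,1)=10 g(5,3)=5 g(5,5)=1
t=6: g(6,-2)=14 g(6,0)=20 g(6,2)=15 g(6,4)=6 g(6,6)=1
t=7: g(7,-3)=14 g(7,-1)=34 g(7,1)=35 g(7,3)=21 g(7,5)=7 g(7,7)=1
t=8: g(8,-2)=48 g(8,0)=69 g(8,2)=56 g(8,4)=28 g(8,6)=8 g(8,8)=1
t=9: g(9,-3)=48 g(9,-1)=117 g(9,1)=125 g(9,3)=84 g(9,5)=36 g(9,7)=9 g(9,9)=1
t=10: g(10,-2)=165 g(10,0)=242 g(10,2)=209 g(10,4)=120 g(10,6)=45 g(10,8)=10 g(10,10)=1
t=11: g(11,-3)=165 g(11,-1)=407 g(11,1)=451 g(11,3)=329 g(11,5)=165 g(11,7)=55 g(11,9)=11 g(11,11)=1
t=12: g(12,-2)=572 g(12,0)=858 g(12,2)=780 g(12,4)=494 g(12,6)=220 g(12,8)=66 g(12,10)=12 g(12,12)=1
t=13: g(13,-3)=572 g(13,-1)=1430 g(13,1)=1638 g(13,3)=1274 g(13,5)=714 g(13,7)=286 g(13,9)=78 g(13,11)=13 g(13,13)=1
t=14: g(14,-2)=2002 g(14,0)=3068 g(14,2)=2912 g(14,4)=1988 g(14,6)=1000 g(14,8)=364 g(14,10)=91 g(14,12)=14 g(14,14)=1
t=15: g(15,-3)=2002 g(15,-1)=5070 g(15,1)=5980 g(15,3)=4900 g(15,5)=2988 g(15,7)=1364 g(15,9)=455 g(15,11)=105 g(15,13)=15 g(15,15)=1
t=16: g(16,-2)=7072 g(16,0)=11050 g(16,2)=10880 g(16,4)=7888 g(16,6)=4352 g(16,8)=1819 g(16,10)=560 g(16,12)=120 g(16,14)=16 g(16,16)=1
t=17: g(17,-3)=7072 g(17,-1)=18122 g(17,1)=21930 g(17,3)=18768 g(17,5)=12240 g(17,7)=6171 g(17,9)=2379 g(17,11)=680 g(17,13)=136 g(17,15)=17 g(17,17)=1
t=18: g(18,-2)=25194 g(18,0)=40052 g(18,2)=40698 g(18,4)=31008 g(18,6)=18411 g(18,8)=8550 g(18,10)=3059 g(18,12)=816 g(18,14)=153 g(18,16)=18 g(18,18)=1
t=19: g(19,-3)=25194 g(19,-1)=65246 g(19,1)=80750 g(19,3)=71706 g(19,5)=49419 g(19,7)=26961 g(19,9)=11609 g(19,11)=3875 g(19,13)=969 g(19,15)=171 g(19,17)=19 g(19,19)=1
Paths never hitting -4: Σ_s g(19,s) = 335920
Paths hitting -4: 2^19 - 335920 = 188368
P = 188368/524288 = 11773/32768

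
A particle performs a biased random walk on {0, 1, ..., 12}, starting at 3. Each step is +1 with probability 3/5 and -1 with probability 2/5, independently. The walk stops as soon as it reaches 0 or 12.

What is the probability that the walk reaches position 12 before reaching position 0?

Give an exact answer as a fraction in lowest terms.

Biased walk: p = 3/5, q = 2/5, r = q/p = 2/3
Gambler's ruin: P(hit 12 before 0 | start at 3) = (1 - r^a)/(1 - r^N)
r^3 = 8/27; r^12 = 4096/531441
P = (1 - 8/27) / (1 - 4096/531441) = 19/27 / 527345/531441 = 19683/27755

Answer: 19683/27755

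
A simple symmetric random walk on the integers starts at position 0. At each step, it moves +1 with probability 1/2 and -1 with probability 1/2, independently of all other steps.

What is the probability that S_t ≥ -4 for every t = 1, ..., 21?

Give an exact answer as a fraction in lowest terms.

Let f(t,s) = #length-t paths at position s with S_1..S_t all ≥ -4.
f(t,s) = f(t-1,s-1) + f(t-1,s+1) for s ≥ -4; f(t,s) = 0 for s < -4.
t=0: f(0,0)=1
t=1: f(1,-1)=1 f(1,1)=1
t=2: f(2,-2)=1 f(2,0)=2 f(2,2)=1
t=3: f(3,-3)=1 f(3,-1)=3 f(3,1)=3 f(3,3)=1
t=4: f(4,-4)=1 f(4,-2)=4 f(4,0)=6 f(4,2)=4 f(4,4)=1
t=5: f(5,-3)=5 f(5,-1)=10 f(5,1)=10 f(5,3)=5 f(5,5)=1
t=6: f(6,-4)=5 f(6,-2)=15 f(6,0)=20 f(6,2)=15 f(6,4)=6 f(6,6)=1
t=7: f(7,-3)=20 f(7,-1)=35 f(7,1)=35 f(7,3)=21 f(7,5)=7 f(7,7)=1
t=8: f(8,-4)=20 f(8,-2)=55 f(8,0)=70 f(8,2)=56 f(8,4)=28 f(8,6)=8 f(8,8)=1
t=9: f(9,-3)=75 f(9,-1)=125 f(9,1)=126 f(9,3)=84 f(9,5)=36 f(9,7)=9 f(9,9)=1
t=10: f(10,-4)=75 f(10,-2)=200 f(10,0)=251 f(10,2)=210 f(10,4)=120 f(10,6)=45 f(10,8)=10 f(10,10)=1
t=11: f(11,-3)=275 f(11,-1)=451 f(11,1)=461 f(11,3)=330 f(11,5)=165 f(11,7)=55 f(11,9)=11 f(11,11)=1
t=12: f(12,-4)=275 f(12,-2)=726 f(12,0)=912 f(12,2)=791 f(12,4)=495 f(12,6)=220 f(12,8)=66 f(12,10)=12 f(12,12)=1
t=13: f(13,-3)=1001 f(13,-1)=1638 f(13,1)=1703 f(13,3)=1286 f(13,5)=715 f(13,7)=286 f(13,9)=78 f(13,11)=13 f(13,13)=1
t=14: f(14,-4)=1001 f(14,-2)=2639 f(14,0)=3341 f(14,2)=2989 f(14,4)=2001 f(14,6)=1001 f(14,8)=364 f(14,10)=91 f(14,12)=14 f(14,14)=1
t=15: f(15,-3)=3640 f(15,-1)=5980 f(15,1)=6330 f(15,3)=4990 f(15,5)=3002 f(15,7)=1365 f(15,9)=455 f(15,11)=105 f(15,13)=15 f(15,15)=1
t=16: f(16,-4)=3640 f(16,-2)=9620 f(16,0)=12310 f(16,2)=11320 f(16,4)=7992 f(16,6)=4367 f(16,8)=1820 f(16,10)=560 f(16,12)=120 f(16,14)=16 f(16,16)=1
t=17: f(17,-3)=13260 f(17,-1)=21930 f(17,1)=23630 f(17,3)=19312 f(17,5)=12359 f(17,7)=6187 f(17,9)=2380 f(17,11)=680 f(17,13)=136 f(17,15)=17 f(17,17)=1
t=18: f(18,-4)=13260 f(18,-2)=35190 f(18,0)=45560 f(18,2)=42942 f(18,4)=31671 f(18,6)=18546 f(18,8)=8567 f(18,10)=3060 f(18,12)=816 f(18,14)=153 f(18,16)=18 f(18,18)=1
t=19: f(19,-3)=48450 f(19,-1)=80750 f(19,1)=88502 f(19,3)=74613 f(19,5)=50217 f(19,7)=27113 f(19,9)=11627 f(19,11)=3876 f(19,13)=969 f(19,15)=171 f(19,17)=19 f(19,19)=1
t=20: f(20,-4)=48450 f(20,-2)=129200 f(20,0)=169252 f(20,2)=163115 f(20,4)=124830 f(20,6)=77330 f(20,8)=38740 f(20,10)=15503 f(20,12)=4845 f(20,14)=1140 f(20,16)=190 f(20,18)=20 f(20,20)=1
t=21: f(21,-3)=177650 f(21,-1)=298452 f(21,1)=332367 f(21,3)=287945 f(21,5)=202160 f(21,7)=116070 f(21,9)=54243 f(21,11)=20348 f(21,13)=5985 f(21,15)=1330 f(21,17)=210 f(21,19)=21 f(21,21)=1
Σ_s f(21,s) = 1496782
P = 1496782/2097152 = 748391/1048576

Answer: 748391/1048576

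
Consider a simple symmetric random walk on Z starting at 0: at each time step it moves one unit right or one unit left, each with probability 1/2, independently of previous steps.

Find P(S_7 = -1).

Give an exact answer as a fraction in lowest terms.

Answer: 35/128

Derivation:
To reach position -1 after 7 steps: need 3 steps of +1 and 4 of -1.
Favorable paths: C(7,3) = 35
Total paths: 2^7 = 128
P = 35/128 = 35/128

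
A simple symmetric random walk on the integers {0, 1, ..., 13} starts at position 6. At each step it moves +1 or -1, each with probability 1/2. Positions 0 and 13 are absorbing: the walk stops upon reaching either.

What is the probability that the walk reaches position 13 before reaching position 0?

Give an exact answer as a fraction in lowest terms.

Symmetric walk (p = 1/2): the harmonic-function argument gives P(hit 13 before 0 | start at 6) = a/N.
P = 6/13 = 6/13

Answer: 6/13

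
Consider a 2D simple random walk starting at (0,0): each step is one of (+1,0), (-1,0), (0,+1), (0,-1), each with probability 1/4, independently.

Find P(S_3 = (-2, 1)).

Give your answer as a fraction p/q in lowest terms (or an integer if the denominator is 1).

Answer: 3/64

Derivation:
Let h be the number of horizontal steps (so 3-h are vertical). To end at (-2,1) need (h-2)/2 right-steps and ((3-h)+1)/2 up-steps.
Sum over h with 2 ≤ h ≤ 2, h ≡ 0 (mod 2), 3-h ≡ 1 (mod 2):
h=2: C(3,2)·C(2,0)·C(1,1) = 3·1·1 = 3
Total favorable: 3
Total paths: 4^3 = 64
P = 3/64 = 3/64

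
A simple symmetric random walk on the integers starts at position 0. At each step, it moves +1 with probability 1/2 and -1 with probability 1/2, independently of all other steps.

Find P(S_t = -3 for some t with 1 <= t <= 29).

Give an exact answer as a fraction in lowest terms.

Count via complement. Let g(t,s) = #length-t paths at position s with S_1..S_t all ≠ -3.
g(t,s) = g(t-1,s-1) + g(t-1,s+1) for s ≠ -3; g(t,-3) = 0.
t=0: g(0,0)=1
t=1: g(1,-1)=1 g(1,1)=1
t=2: g(2,-2)=1 g(2,0)=2 g(2,2)=1
t=3: g(3,-1)=3 g(3,1)=3 g(3,3)=1
t=4: g(4,-2)=3 g(4,0)=6 g(4,2)=4 g(4,4)=1
t=5: g(5,-1)=9 g(5,1)=10 g(5,3)=5 g(5,5)=1
t=6: g(6,-2)=9 g(6,0)=19 g(6,2)=15 g(6,4)=6 g(6,6)=1
t=7: g(7,-1)=28 g(7,1)=34 g(7,3)=21 g(7,5)=7 g(7,7)=1
t=8: g(8,-2)=28 g(8,0)=62 g(8,2)=55 g(8,4)=28 g(8,6)=8 g(8,8)=1
t=9: g(9,-1)=90 g(9,1)=117 g(9,3)=83 g(9,5)=36 g(9,7)=9 g(9,9)=1
t=10: g(10,-2)=90 g(10,0)=207 g(10,2)=200 g(10,4)=119 g(10,6)=45 g(10,8)=10 g(10,10)=1
t=11: g(11,-1)=297 g(11,1)=407 g(11,3)=319 g(11,5)=164 g(11,7)=55 g(11,9)=11 g(11,11)=1
t=12: g(12,-2)=297 g(12,0)=704 g(12,2)=726 g(12,4)=483 g(12,6)=219 g(12,8)=66 g(12,10)=12 g(12,12)=1
t=13: g(13,-1)=1001 g(13,1)=1430 g(13,3)=1209 g(13,5)=702 g(13,7)=285 g(13,9)=78 g(13,11)=13 g(13,13)=1
t=14: g(14,-2)=1001 g(14,0)=2431 g(14,2)=2639 g(14,4)=1911 g(14,6)=987 g(14,8)=363 g(14,10)=91 g(14,12)=14 g(14,14)=1
t=15: g(15,-1)=3432 g(15,1)=5070 g(15,3)=4550 g(15,5)=2898 g(15,7)=1350 g(15,9)=454 g(15,11)=105 g(15,13)=15 g(15,15)=1
t=16: g(16,-2)=3432 g(16,0)=8502 g(16,2)=9620 g(16,4)=7448 g(16,6)=4248 g(16,8)=1804 g(16,10)=559 g(16,12)=120 g(16,14)=16 g(16,16)=1
t=17: g(17,-1)=11934 g(17,1)=18122 g(17,3)=17068 g(17,5)=11696 g(17,7)=6052 g(17,9)=2363 g(17,11)=679 g(17,13)=136 g(17,15)=17 g(17,17)=1
t=18: g(18,-2)=11934 g(18,0)=30056 g(18,2)=35190 g(18,4)=28764 g(18,6)=17748 g(18,8)=8415 g(18,10)=3042 g(18,12)=815 g(18,14)=153 g(18,16)=18 g(18,18)=1
t=19: g(19,-1)=41990 g(19,1)=65246 g(19,3)=63954 g(19,5)=46512 g(19,7)=26163 g(19,9)=11457 g(19,11)=3857 g(19,13)=968 g(19,15)=171 g(19,17)=19 g(19,19)=1
t=20: g(20,-2)=41990 g(20,0)=107236 g(20,2)=129200 g(20,4)=110466 g(20,6)=72675 g(20,8)=37620 g(20,10)=15314 g(20,12)=4825 g(20,14)=1139 g(20,16)=190 g(20,18)=20 g(20,20)=1
t=21: g(21,-1)=149226 g(21,1)=236436 g(21,3)=239666 g(21,5)=183141 g(21,7)=110295 g(21,9)=52934 g(21,11)=20139 g(21,13)=5964 g(21,15)=1329 g(21,17)=210 g(21,19)=21 g(21,21)=1
t=22: g(22,-2)=149226 g(22,0)=385662 g(22,2)=476102 g(22,4)=422807 g(22,6)=293436 g(22,8)=163229 g(22,10)=73073 g(22,12)=26103 g(22,14)=7293 g(22,16)=1539 g(22,18)=231 g(22,20)=22 g(22,22)=1
t=23: g(23,-1)=534888 g(23,1)=861764 g(23,3)=898909 g(23,5)=716243 g(23,7)=456665 g(23,9)=236302 g(23,11)=99176 g(23,13)=33396 g(23,15)=8832 g(23,17)=1770 g(23,19)=253 g(23,21)=23 g(23,23)=1
t=24: g(24,-2)=534888 g(24,0)=1396652 g(24,2)=1760673 g(24,4)=1615152 g(24,6)=1172908 g(24,8)=692967 g(24,10)=335478 g(24,12)=132572 g(24,14)=42228 g(24,16)=10602 g(24,18)=2023 g(24,20)=276 g(24,22)=24 g(24,24)=1
t=25: g(25,-1)=1931540 g(25,1)=3157325 g(25,3)=3375825 g(25,5)=2788060 g(25,7)=1865875 g(25,9)=1028445 g(25,11)=468050 g(25,13)=174800 g(25,15)=52830 g(25,17)=12625 g(25,19)=2299 g(25,21)=300 g(25,23)=25 g(25,25)=1
t=26: g(26,-2)=1931540 g(26,0)=5088865 g(26,2)=6533150 g(26,4)=6163885 g(26,6)=4653935 g(26,8)=2894320 g(26,10)=1496495 g(26,12)=642850 g(26,14)=227630 g(26,16)=65455 g(26,18)=14924 g(26,20)=2599 g(26,22)=325 g(26,24)=26 g(26,26)=1
t=27: g(27,-1)=7020405 g(27,1)=11622015 g(27,3)=12697035 g(27,5)=10817820 g(27,7)=7548255 g(27,9)=4390815 g(27,11)=2139345 g(27,13)=870480 g(27,15)=293085 g(27,17)=80379 g(27,19)=17523 g(27,21)=2924 g(27,23)=351 g(27,25)=27 g(27,27)=1
t=28: g(28,-2)=7020405 g(28,0)=18642420 g(28,2)=24319050 g(28,4)=23514855 g(28,6)=18366075 g(28,8)=11939070 g(28,10)=6530160 g(28,12)=3009825 g(28,14)=1163565 g(28,16)=373464 g(28,18)=97902 g(28,20)=20447 g(28,22)=3275 g(28,24)=378 g(28,26)=28 g(28,28)=1
t=29: g(29,-1)=25662825 g(29,1)=42961470 g(29,3)=47833905 g(29,5)=41880930 g(29,7)=30305145 g(29,9)=18469230 g(29,11)=9539985 g(29,13)=4173390 g(29,15)=1537029 g(29,17)=471366 g(29,19)=118349 g(29,21)=23722 g(29,23)=3653 g(29,25)=406 g(29,27)=29 g(29,29)=1
Paths never hitting -3: Σ_s g(29,s) = 222981435
Paths hitting -3: 2^29 - 222981435 = 313889477
P = 313889477/536870912 = 313889477/536870912

Answer: 313889477/536870912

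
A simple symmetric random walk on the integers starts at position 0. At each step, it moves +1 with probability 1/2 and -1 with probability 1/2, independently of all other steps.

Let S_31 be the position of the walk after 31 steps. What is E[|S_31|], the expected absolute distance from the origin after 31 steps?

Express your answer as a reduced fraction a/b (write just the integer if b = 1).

Answer: 300540195/67108864

Derivation:
S_31 takes values m ≡ 1 (mod 2) with |m| ≤ 31; P(S_31=m) = C(31,(31+m)/2)/2^31.
Total paths: 2^31 = 2147483648
Distribution: P(S=-31)=1/2147483648, P(S=-29)=31/2147483648, P(S=-27)=465/2147483648, P(S=-25)=4495/2147483648, P(S=-23)=31465/2147483648, P(S=-21)=169911/2147483648, P(S=-19)=736281/2147483648, P(S=-17)=2629575/2147483648, P(S=-15)=7888725/2147483648, P(S=-13)=20160075/2147483648, P(S=-11)=44352165/2147483648, P(S=-9)=84672315/2147483648, P(S=-7)=141120525/2147483648, P(S=-5)=206253075/2147483648, P(S=-3)=265182525/2147483648, P(S=-1)=300540195/2147483648, P(S=1)=300540195/2147483648, P(S=3)=265182525/2147483648, P(S=5)=206253075/2147483648, P(S=7)=141120525/2147483648, P(S=9)=84672315/2147483648, P(S=11)=44352165/2147483648, P(S=13)=20160075/2147483648, P(S=15)=7888725/2147483648, P(S=17)=2629575/2147483648, P(S=19)=736281/2147483648, P(S=21)=169911/2147483648, P(S=23)=31465/2147483648, P(S=25)=4495/2147483648, P(S=27)=465/2147483648, P(S=29)=31/2147483648, P(S=31)=1/2147483648
E[|S_31|] = Σ_m |m|·P(S_31=m) = 9617286240/2147483648 = 300540195/67108864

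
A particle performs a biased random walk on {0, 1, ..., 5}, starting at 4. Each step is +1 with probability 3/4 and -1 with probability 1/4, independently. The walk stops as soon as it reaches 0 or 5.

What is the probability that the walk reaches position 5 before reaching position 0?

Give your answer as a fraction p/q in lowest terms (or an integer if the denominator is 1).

Answer: 120/121

Derivation:
Biased walk: p = 3/4, q = 1/4, r = q/p = 1/3
Gambler's ruin: P(hit 5 before 0 | start at 4) = (1 - r^a)/(1 - r^N)
r^4 = 1/81; r^5 = 1/243
P = (1 - 1/81) / (1 - 1/243) = 80/81 / 242/243 = 120/121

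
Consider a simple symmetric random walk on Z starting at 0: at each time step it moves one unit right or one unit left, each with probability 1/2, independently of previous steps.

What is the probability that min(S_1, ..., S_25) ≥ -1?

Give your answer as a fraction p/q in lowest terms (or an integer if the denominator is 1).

Answer: 1300075/4194304

Derivation:
Let f(t,s) = #length-t paths at position s with S_1..S_t all ≥ -1.
f(t,s) = f(t-1,s-1) + f(t-1,s+1) for s ≥ -1; f(t,s) = 0 for s < -1.
t=0: f(0,0)=1
t=1: f(1,-1)=1 f(1,1)=1
t=2: f(2,0)=2 f(2,2)=1
t=3: f(3,-1)=2 f(3,1)=3 f(3,3)=1
t=4: f(4,0)=5 f(4,2)=4 f(4,4)=1
t=5: f(5,-1)=5 f(5,1)=9 f(5,3)=5 f(5,5)=1
t=6: f(6,0)=14 f(6,2)=14 f(6,4)=6 f(6,6)=1
t=7: f(7,-1)=14 f(7,1)=28 f(7,3)=20 f(7,5)=7 f(7,7)=1
t=8: f(8,0)=42 f(8,2)=48 f(8,4)=27 f(8,6)=8 f(8,8)=1
t=9: f(9,-1)=42 f(9,1)=90 f(9,3)=75 f(9,5)=35 f(9,7)=9 f(9,9)=1
t=10: f(10,0)=132 f(10,2)=165 f(10,4)=110 f(10,6)=44 f(10,8)=10 f(10,10)=1
t=11: f(11,-1)=132 f(11,1)=297 f(11,3)=275 f(11,5)=154 f(11,7)=54 f(11,9)=11 f(11,11)=1
t=12: f(12,0)=429 f(12,2)=572 f(12,4)=429 f(12,6)=208 f(12,8)=65 f(12,10)=12 f(12,12)=1
t=13: f(13,-1)=429 f(13,1)=1001 f(13,3)=1001 f(13,5)=637 f(13,7)=273 f(13,9)=77 f(13,11)=13 f(13,13)=1
t=14: f(14,0)=1430 f(14,2)=2002 f(14,4)=1638 f(14,6)=910 f(14,8)=350 f(14,10)=90 f(14,12)=14 f(14,14)=1
t=15: f(15,-1)=1430 f(15,1)=3432 f(15,3)=3640 f(15,5)=2548 f(15,7)=1260 f(15,9)=440 f(15,11)=104 f(15,13)=15 f(15,15)=1
t=16: f(16,0)=4862 f(16,2)=7072 f(16,4)=6188 f(16,6)=3808 f(16,8)=1700 f(16,10)=544 f(16,12)=119 f(16,14)=16 f(16,16)=1
t=17: f(17,-1)=4862 f(17,1)=11934 f(17,3)=13260 f(17,5)=9996 f(17,7)=5508 f(17,9)=2244 f(17,11)=663 f(17,13)=135 f(17,15)=17 f(17,17)=1
t=18: f(18,0)=16796 f(18,2)=25194 f(18,4)=23256 f(18,6)=15504 f(18,8)=7752 f(18,10)=2907 f(18,12)=798 f(18,14)=152 f(18,16)=18 f(18,18)=1
t=19: f(19,-1)=16796 f(19,1)=41990 f(19,3)=48450 f(19,5)=38760 f(19,7)=23256 f(19,9)=10659 f(19,11)=3705 f(19,13)=950 f(19,15)=170 f(19,17)=19 f(19,19)=1
t=20: f(20,0)=58786 f(20,2)=90440 f(20,4)=87210 f(20,6)=62016 f(20,8)=33915 f(20,10)=14364 f(20,12)=4655 f(20,14)=1120 f(20,16)=189 f(20,18)=20 f(20,20)=1
t=21: f(21,-1)=58786 f(21,1)=149226 f(21,3)=177650 f(21,5)=149226 f(21,7)=95931 f(21,9)=48279 f(21,11)=19019 f(21,13)=5775 f(21,15)=1309 f(21,17)=209 f(21,19)=21 f(21,21)=1
t=22: f(22,0)=208012 f(22,2)=326876 f(22,4)=326876 f(22,6)=245157 f(22,8)=144210 f(22,10)=67298 f(22,12)=24794 f(22,14)=7084 f(22,16)=1518 f(22,18)=230 f(22,20)=22 f(22,22)=1
t=23: f(23,-1)=208012 f(23,1)=534888 f(23,3)=653752 f(23,5)=572033 f(23,7)=389367 f(23,9)=211508 f(23,11)=92092 f(23,13)=31878 f(23,15)=8602 f(23,17)=1748 f(23,19)=252 f(23,21)=23 f(23,23)=1
t=24: f(24,0)=742900 f(24,2)=1188640 f(24,4)=1225785 f(24,6)=961400 f(24,8)=600875 f(24,10)=303600 f(24,12)=123970 f(24,14)=40480 f(24,16)=10350 f(24,18)=2000 f(24,20)=275 f(24,22)=24 f(24,24)=1
t=25: f(25,-1)=742900 f(25,1)=1931540 f(25,3)=2414425 f(25,5)=2187185 f(25,7)=1562275 f(25,9)=904475 f(25,11)=427570 f(25,13)=164450 f(25,15)=50830 f(25,17)=12350 f(25,19)=2275 f(25,21)=299 f(25,23)=25 f(25,25)=1
Σ_s f(25,s) = 10400600
P = 10400600/33554432 = 1300075/4194304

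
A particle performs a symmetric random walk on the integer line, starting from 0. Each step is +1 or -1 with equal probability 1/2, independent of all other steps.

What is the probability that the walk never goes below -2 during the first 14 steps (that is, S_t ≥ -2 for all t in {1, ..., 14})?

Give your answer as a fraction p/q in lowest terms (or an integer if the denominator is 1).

Answer: 4719/8192

Derivation:
Let f(t,s) = #length-t paths at position s with S_1..S_t all ≥ -2.
f(t,s) = f(t-1,s-1) + f(t-1,s+1) for s ≥ -2; f(t,s) = 0 for s < -2.
t=0: f(0,0)=1
t=1: f(1,-1)=1 f(1,1)=1
t=2: f(2,-2)=1 f(2,0)=2 f(2,2)=1
t=3: f(3,-1)=3 f(3,1)=3 f(3,3)=1
t=4: f(4,-2)=3 f(4,0)=6 f(4,2)=4 f(4,4)=1
t=5: f(5,-1)=9 f(5,1)=10 f(5,3)=5 f(5,5)=1
t=6: f(6,-2)=9 f(6,0)=19 f(6,2)=15 f(6,4)=6 f(6,6)=1
t=7: f(7,-1)=28 f(7,1)=34 f(7,3)=21 f(7,5)=7 f(7,7)=1
t=8: f(8,-2)=28 f(8,0)=62 f(8,2)=55 f(8,4)=28 f(8,6)=8 f(8,8)=1
t=9: f(9,-1)=90 f(9,1)=117 f(9,3)=83 f(9,5)=36 f(9,7)=9 f(9,9)=1
t=10: f(10,-2)=90 f(10,0)=207 f(10,2)=200 f(10,4)=119 f(10,6)=45 f(10,8)=10 f(10,10)=1
t=11: f(11,-1)=297 f(11,1)=407 f(11,3)=319 f(11,5)=164 f(11,7)=55 f(11,9)=11 f(11,11)=1
t=12: f(12,-2)=297 f(12,0)=704 f(12,2)=726 f(12,4)=483 f(12,6)=219 f(12,8)=66 f(12,10)=12 f(12,12)=1
t=13: f(13,-1)=1001 f(13,1)=1430 f(13,3)=1209 f(13,5)=702 f(13,7)=285 f(13,9)=78 f(13,11)=13 f(13,13)=1
t=14: f(14,-2)=1001 f(14,0)=2431 f(14,2)=2639 f(14,4)=1911 f(14,6)=987 f(14,8)=363 f(14,10)=91 f(14,12)=14 f(14,14)=1
Σ_s f(14,s) = 9438
P = 9438/16384 = 4719/8192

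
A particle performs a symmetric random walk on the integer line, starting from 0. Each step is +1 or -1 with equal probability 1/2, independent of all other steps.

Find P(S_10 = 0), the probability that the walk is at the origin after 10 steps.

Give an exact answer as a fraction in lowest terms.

Answer: 63/256

Derivation:
To return to 0 after 10 steps: need exactly 5 steps of +1 and 5 of -1.
Favorable paths: C(10,5) = 252
Total paths: 2^10 = 1024
P = 252/1024 = 63/256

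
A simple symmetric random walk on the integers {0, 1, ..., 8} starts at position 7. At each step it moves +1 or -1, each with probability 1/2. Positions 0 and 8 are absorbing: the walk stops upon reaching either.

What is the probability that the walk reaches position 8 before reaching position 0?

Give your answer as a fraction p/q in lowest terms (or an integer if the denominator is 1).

Answer: 7/8

Derivation:
Symmetric walk (p = 1/2): the harmonic-function argument gives P(hit 8 before 0 | start at 7) = a/N.
P = 7/8 = 7/8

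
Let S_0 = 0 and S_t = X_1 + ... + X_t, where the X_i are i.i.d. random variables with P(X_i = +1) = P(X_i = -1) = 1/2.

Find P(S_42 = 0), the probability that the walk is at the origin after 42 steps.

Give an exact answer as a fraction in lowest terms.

To return to 0 after 42 steps: need exactly 21 steps of +1 and 21 of -1.
Favorable paths: C(42,21) = 538257874440
Total paths: 2^42 = 4398046511104
P = 538257874440/4398046511104 = 67282234305/549755813888

Answer: 67282234305/549755813888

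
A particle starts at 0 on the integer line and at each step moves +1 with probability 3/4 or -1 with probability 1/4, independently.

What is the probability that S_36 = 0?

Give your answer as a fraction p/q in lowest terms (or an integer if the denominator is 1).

To be at 0 after 36 steps: need exactly 18 steps of +1 and 18 of -1.
Number of such sequences: C(36,18) = 9075135300
Each has probability (3/4)^18 · (1/4)^18 = 387420489/4722366482869645213696
P = 9075135300 · 387420489/4722366482869645213696 = 878973338916790425/1180591620717411303424

Answer: 878973338916790425/1180591620717411303424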